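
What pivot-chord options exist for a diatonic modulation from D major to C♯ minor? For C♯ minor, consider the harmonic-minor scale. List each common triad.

Triads in D major: D (I), Em (ii), F♯m (iii), G (IV), A (V), Bm (vi), C♯dim (vii°).
Triads in C♯ minor (harmonic minor): C♯m (i), D♯dim (ii°), Eaug (III+), F♯m (iv), G♯ (V), A (VI), B♯dim (vii°).
Shared triads with their functions: F♯m (iii in D major, iv in C♯ minor); A (V in D major, VI in C♯ minor).

F♯m, A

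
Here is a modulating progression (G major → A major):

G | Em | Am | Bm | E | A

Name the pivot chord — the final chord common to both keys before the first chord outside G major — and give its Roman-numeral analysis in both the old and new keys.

Chords diatonic to G major: G, Am, Bm, C, D, Em, F#dim.
Reading the progression, the first chord not in that set is E, so the modulation leaves G major there.
The chord immediately before E is Bm, which is diatonic to both keys: iii in G major and ii in A major.

Bm — iii in G major, ii in A major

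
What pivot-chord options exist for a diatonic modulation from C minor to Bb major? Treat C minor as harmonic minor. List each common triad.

Cm

Triads in C minor (harmonic minor): Cm (i), Ddim (ii°), Ebaug (III+), Fm (iv), G (V), Ab (VI), Bdim (vii°).
Triads in Bb major: Bb (I), Cm (ii), Dm (iii), Eb (IV), F (V), Gm (vi), Adim (vii°).
Shared triads with their functions: Cm (i in C minor, ii in Bb major).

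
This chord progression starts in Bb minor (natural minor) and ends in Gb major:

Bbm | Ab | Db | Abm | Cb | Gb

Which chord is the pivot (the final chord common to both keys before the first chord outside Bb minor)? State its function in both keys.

Chords diatonic to Bb minor: Bbm, Cdim, Db, Ebm, Fm, Gb, Ab.
Reading the progression, the first chord not in that set is Abm, so the modulation leaves Bb minor there.
The chord immediately before Abm is Db, which is diatonic to both keys: III in Bb minor and V in Gb major.

Db — III in Bb minor, V in Gb major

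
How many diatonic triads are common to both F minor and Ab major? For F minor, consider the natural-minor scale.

Diatonic triads of F minor (natural minor): F minor (i), G diminished (ii°), Ab major (III), Bb minor (iv), C minor (v), Db major (VI), Eb major (VII).
Diatonic triads of Ab major: Ab major (I), Bb minor (ii), C minor (iii), Db major (IV), Eb major (V), F minor (vi), G diminished (vii°).
Matching root and quality in both lists: F minor, G diminished, Ab major, Bb minor, C minor, Db major, Eb major.
That gives 7 common triads.

7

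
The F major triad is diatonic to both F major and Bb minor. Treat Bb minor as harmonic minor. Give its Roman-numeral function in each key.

I in F major; V in Bb minor

The scale of F major is F G A Bb C D E; F is degree 1, and the triad built there (F-A-C) is major, so it is I.
The scale of Bb minor (harmonic minor) is Bb C Db Eb F Gb A; F is degree 5, and the triad built there (F-A-C) is major, so it is V.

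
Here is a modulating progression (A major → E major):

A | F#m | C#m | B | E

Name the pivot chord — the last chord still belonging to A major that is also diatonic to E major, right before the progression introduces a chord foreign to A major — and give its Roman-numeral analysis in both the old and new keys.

C#m — iii in A major, vi in E major

Chords diatonic to A major: A, Bm, C#m, D, E, F#m, G#dim.
Reading the progression, the first chord not in that set is B, so the modulation leaves A major there.
The chord immediately before B is C#m, which is diatonic to both keys: iii in A major and vi in E major.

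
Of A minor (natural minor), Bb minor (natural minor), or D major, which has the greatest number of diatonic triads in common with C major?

Triads of C major: C (I), Dm (ii), Em (iii), F (IV), G (V), Am (vi), Bdim (vii°).
A minor (natural minor) shares 7: C, Dm, Em, F, G, Am, Bdim.
Bb minor (natural minor) shares 0: none.
D major shares 2: Em, G.
The most common triads (7) are shared with A minor.

A minor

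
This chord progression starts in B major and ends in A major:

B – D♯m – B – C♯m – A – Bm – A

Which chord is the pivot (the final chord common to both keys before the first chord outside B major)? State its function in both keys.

Chords diatonic to B major: B, C♯m, D♯m, E, F♯, G♯m, A♯dim.
Reading the progression, the first chord not in that set is A, so the modulation leaves B major there.
The chord immediately before A is C♯m, which is diatonic to both keys: ii in B major and iii in A major.

C♯m — ii in B major, iii in A major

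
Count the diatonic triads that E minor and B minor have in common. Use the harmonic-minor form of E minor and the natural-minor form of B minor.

1

Diatonic triads of E minor (harmonic minor): E minor (i), F# diminished (ii°), G augmented (III+), A minor (iv), B major (V), C major (VI), D# diminished (vii°).
Diatonic triads of B minor (natural minor): B minor (i), C# diminished (ii°), D major (III), E minor (iv), F# minor (v), G major (VI), A major (VII).
Matching root and quality in both lists: E minor.
That gives 1 common triad.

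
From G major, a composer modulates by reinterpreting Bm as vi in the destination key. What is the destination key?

The numeral vi denotes a minor triad on scale degree 6. With B on degree 6, the tonic of the new key is D.
Degree 6 carries a minor triad in major keys, so the destination is D major.
Check: the diatonic triads of D major are D (I), Em (ii), F#m (iii), G (IV), A (V), Bm (vi), C#dim (vii°) — Bm is indeed vi.

D major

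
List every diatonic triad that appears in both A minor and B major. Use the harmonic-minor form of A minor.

E

Triads in A minor (harmonic minor): Am (i), Bdim (ii°), Caug (III+), Dm (iv), E (V), F (VI), G#dim (vii°).
Triads in B major: B (I), C#m (ii), D#m (iii), E (IV), F# (V), G#m (vi), A#dim (vii°).
Shared triads with their functions: E (V in A minor, IV in B major).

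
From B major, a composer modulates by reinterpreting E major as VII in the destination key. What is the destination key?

The numeral VII denotes a major triad on scale degree 7. With E on degree 7, the tonic of the new key is F#.
Degree 7 carries a major triad in natural-minor keys, so the destination is F# minor.
Check: the diatonic triads of F# minor (natural minor) are F#m (i), G#dim (ii°), A (III), Bm (iv), C#m (v), D (VI), E (VII) — E major is indeed VII.

F# minor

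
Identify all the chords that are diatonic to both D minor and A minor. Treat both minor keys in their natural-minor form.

Dm, F, Am, C

Triads in D minor (natural minor): Dm (i), Edim (ii°), F (III), Gm (iv), Am (v), Bb (VI), C (VII).
Triads in A minor (natural minor): Am (i), Bdim (ii°), C (III), Dm (iv), Em (v), F (VI), G (VII).
Shared triads with their functions: Dm (i in D minor, iv in A minor); F (III in D minor, VI in A minor); Am (v in D minor, i in A minor); C (VII in D minor, III in A minor).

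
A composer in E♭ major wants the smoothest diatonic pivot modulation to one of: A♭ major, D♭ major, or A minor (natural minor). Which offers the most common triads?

Triads of E♭ major: E♭ (I), Fm (ii), Gm (iii), A♭ (IV), B♭ (V), Cm (vi), Ddim (vii°).
A♭ major shares 4: E♭, Fm, A♭, Cm.
D♭ major shares 2: Fm, A♭.
A minor (natural minor) shares 0: none.
The most common triads (4) are shared with A♭ major.

A♭ major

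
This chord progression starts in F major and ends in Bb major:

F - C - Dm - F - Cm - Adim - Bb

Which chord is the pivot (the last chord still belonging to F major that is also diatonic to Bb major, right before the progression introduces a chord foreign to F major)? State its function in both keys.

Chords diatonic to F major: F, Gm, Am, Bb, C, Dm, Edim.
Reading the progression, the first chord not in that set is Cm, so the modulation leaves F major there.
The chord immediately before Cm is F, which is diatonic to both keys: I in F major and V in Bb major.

F — I in F major, V in Bb major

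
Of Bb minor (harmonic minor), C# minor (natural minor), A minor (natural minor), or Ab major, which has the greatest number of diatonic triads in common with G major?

A minor

Triads of G major: G (I), Am (ii), Bm (iii), C (IV), D (V), Em (vi), F#dim (vii°).
Bb minor (harmonic minor) shares 0: none.
C# minor (natural minor) shares 0: none.
A minor (natural minor) shares 4: G, Am, C, Em.
Ab major shares 0: none.
The most common triads (4) are shared with A minor.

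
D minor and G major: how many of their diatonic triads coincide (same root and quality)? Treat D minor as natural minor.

2

Diatonic triads of D minor (natural minor): Dm (i), Edim (ii°), F (III), Gm (iv), Am (v), Bb (VI), C (VII).
Diatonic triads of G major: G (I), Am (ii), Bm (iii), C (IV), D (V), Em (vi), F#dim (vii°).
Matching root and quality in both lists: Am, C.
That gives 2 common triads.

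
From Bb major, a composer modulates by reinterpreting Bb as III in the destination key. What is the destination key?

G minor

The numeral III denotes a major triad on scale degree 3. With Bb on degree 3, the tonic of the new key is G.
Degree 3 carries a major triad in natural-minor keys, so the destination is G minor.
Check: the diatonic triads of G minor (natural minor) are Gm (i), Adim (ii°), Bb (III), Cm (iv), Dm (v), Eb (VI), F (VII) — Bb is indeed III.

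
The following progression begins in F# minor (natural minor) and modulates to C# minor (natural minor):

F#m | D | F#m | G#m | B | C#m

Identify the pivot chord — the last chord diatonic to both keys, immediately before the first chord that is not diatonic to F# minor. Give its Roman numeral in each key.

F#m — i in F# minor, iv in C# minor

Chords diatonic to F# minor: F#m, G#dim, A, Bm, C#m, D, E.
Reading the progression, the first chord not in that set is G#m, so the modulation leaves F# minor there.
The chord immediately before G#m is F#m, which is diatonic to both keys: i in F# minor and iv in C# minor.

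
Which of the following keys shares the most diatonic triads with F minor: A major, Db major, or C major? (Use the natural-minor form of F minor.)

Triads of F minor (natural minor): Fm (i), Gdim (ii°), Ab (III), Bbm (iv), Cm (v), Db (VI), Eb (VII).
A major shares 0: none.
Db major shares 4: Fm, Ab, Bbm, Db.
C major shares 0: none.
The most common triads (4) are shared with Db major.

Db major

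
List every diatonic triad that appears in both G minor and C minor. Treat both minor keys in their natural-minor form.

Gm, B♭, Cm, E♭

Triads in G minor (natural minor): G minor (i), A diminished (ii°), B♭ major (III), C minor (iv), D minor (v), E♭ major (VI), F major (VII).
Triads in C minor (natural minor): C minor (i), D diminished (ii°), E♭ major (III), F minor (iv), G minor (v), A♭ major (VI), B♭ major (VII).
Shared triads with their functions: G minor (i in G minor, v in C minor); B♭ major (III in G minor, VII in C minor); C minor (iv in G minor, i in C minor); E♭ major (VI in G minor, III in C minor).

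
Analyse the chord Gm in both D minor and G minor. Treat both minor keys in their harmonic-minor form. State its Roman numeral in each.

The scale of D minor (harmonic minor) is D E F G A Bb C#; G is degree 4, and the triad built there (G-Bb-D) is minor, so it is iv.
The scale of G minor (harmonic minor) is G A Bb C D Eb F#; G is degree 1, and the triad built there (G-Bb-D) is minor, so it is i.

iv in D minor; i in G minor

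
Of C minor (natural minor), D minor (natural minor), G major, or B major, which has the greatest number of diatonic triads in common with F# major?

B major

Triads of F# major: F# major (I), G# minor (ii), A# minor (iii), B major (IV), C# major (V), D# minor (vi), E# diminished (vii°).
C minor (natural minor) shares 0: none.
D minor (natural minor) shares 0: none.
G major shares 0: none.
B major shares 4: F#, G#m, B, D#m.
The most common triads (4) are shared with B major.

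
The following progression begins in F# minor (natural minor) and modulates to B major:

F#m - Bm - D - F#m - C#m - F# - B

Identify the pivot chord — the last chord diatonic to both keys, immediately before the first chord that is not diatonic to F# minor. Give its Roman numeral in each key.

Chords diatonic to F# minor: F#m, G#dim, A, Bm, C#m, D, E.
Reading the progression, the first chord not in that set is F#, so the modulation leaves F# minor there.
The chord immediately before F# is C#m, which is diatonic to both keys: v in F# minor and ii in B major.

C#m — v in F# minor, ii in B major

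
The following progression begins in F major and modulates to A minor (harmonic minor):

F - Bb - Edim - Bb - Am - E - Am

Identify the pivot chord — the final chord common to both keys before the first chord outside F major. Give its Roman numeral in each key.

Am — iii in F major, i in A minor

Chords diatonic to F major: F, Gm, Am, Bb, C, Dm, Edim.
Reading the progression, the first chord not in that set is E, so the modulation leaves F major there.
The chord immediately before E is Am, which is diatonic to both keys: iii in F major and i in A minor.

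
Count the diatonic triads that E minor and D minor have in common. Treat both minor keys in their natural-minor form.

2

Diatonic triads of E minor (natural minor): Em (i), F#dim (ii°), G (III), Am (iv), Bm (v), C (VI), D (VII).
Diatonic triads of D minor (natural minor): Dm (i), Edim (ii°), F (III), Gm (iv), Am (v), Bb (VI), C (VII).
Matching root and quality in both lists: Am, C.
That gives 2 common triads.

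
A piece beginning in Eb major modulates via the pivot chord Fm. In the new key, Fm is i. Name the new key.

The numeral i denotes a minor triad on scale degree 1. With F on degree 1, the tonic of the new key is F.
Degree 1 carries a minor triad in minor keys, so the destination is F minor.
Check: the diatonic triads of F minor (natural minor) are Fm (i), Gdim (ii°), Ab (III), Bbm (iv), Cm (v), Db (VI), Eb (VII) — Fm is indeed i.

F minor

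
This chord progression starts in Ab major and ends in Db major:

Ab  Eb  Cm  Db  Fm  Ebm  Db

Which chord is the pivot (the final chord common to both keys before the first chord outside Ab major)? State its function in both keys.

Fm — vi in Ab major, iii in Db major

Chords diatonic to Ab major: Ab, Bbm, Cm, Db, Eb, Fm, Gdim.
Reading the progression, the first chord not in that set is Ebm, so the modulation leaves Ab major there.
The chord immediately before Ebm is Fm, which is diatonic to both keys: vi in Ab major and iii in Db major.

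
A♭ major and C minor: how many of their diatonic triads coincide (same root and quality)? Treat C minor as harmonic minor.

3

Diatonic triads of A♭ major: A♭ (I), B♭m (ii), Cm (iii), D♭ (IV), E♭ (V), Fm (vi), Gdim (vii°).
Diatonic triads of C minor (harmonic minor): Cm (i), Ddim (ii°), E♭aug (III+), Fm (iv), G (V), A♭ (VI), Bdim (vii°).
Matching root and quality in both lists: A♭, Cm, Fm.
That gives 3 common triads.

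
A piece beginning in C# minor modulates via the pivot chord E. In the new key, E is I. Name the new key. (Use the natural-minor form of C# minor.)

The numeral I denotes a major triad on scale degree 1. With E on degree 1, the tonic of the new key is E.
Degree 1 carries a major triad in major keys, so the destination is E major.
Check: the diatonic triads of E major are E (I), F#m (ii), G#m (iii), A (IV), B (V), C#m (vi), D#dim (vii°) — E is indeed I.

E major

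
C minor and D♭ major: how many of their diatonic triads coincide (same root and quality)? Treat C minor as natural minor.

2

Diatonic triads of C minor (natural minor): C minor (i), D diminished (ii°), E♭ major (III), F minor (iv), G minor (v), A♭ major (VI), B♭ major (VII).
Diatonic triads of D♭ major: D♭ major (I), E♭ minor (ii), F minor (iii), G♭ major (IV), A♭ major (V), B♭ minor (vi), C diminished (vii°).
Matching root and quality in both lists: F minor, A♭ major.
That gives 2 common triads.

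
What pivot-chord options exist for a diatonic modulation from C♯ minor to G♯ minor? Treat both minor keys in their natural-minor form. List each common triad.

Triads in C♯ minor (natural minor): C♯ minor (i), D♯ diminished (ii°), E major (III), F♯ minor (iv), G♯ minor (v), A major (VI), B major (VII).
Triads in G♯ minor (natural minor): G♯ minor (i), A♯ diminished (ii°), B major (III), C♯ minor (iv), D♯ minor (v), E major (VI), F♯ major (VII).
Shared triads with their functions: C♯ minor (i in C♯ minor, iv in G♯ minor); E major (III in C♯ minor, VI in G♯ minor); G♯ minor (v in C♯ minor, i in G♯ minor); B major (VII in C♯ minor, III in G♯ minor).

C♯m, E, G♯m, B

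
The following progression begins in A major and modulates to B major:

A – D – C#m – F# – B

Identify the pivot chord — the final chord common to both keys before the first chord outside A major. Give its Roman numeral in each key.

Chords diatonic to A major: A, Bm, C#m, D, E, F#m, G#dim.
Reading the progression, the first chord not in that set is F#, so the modulation leaves A major there.
The chord immediately before F# is C#m, which is diatonic to both keys: iii in A major and ii in B major.

C#m — iii in A major, ii in B major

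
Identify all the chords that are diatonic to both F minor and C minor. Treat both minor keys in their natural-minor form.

Fm, A♭, Cm, E♭

Triads in F minor (natural minor): Fm (i), Gdim (ii°), A♭ (III), B♭m (iv), Cm (v), D♭ (VI), E♭ (VII).
Triads in C minor (natural minor): Cm (i), Ddim (ii°), E♭ (III), Fm (iv), Gm (v), A♭ (VI), B♭ (VII).
Shared triads with their functions: Fm (i in F minor, iv in C minor); A♭ (III in F minor, VI in C minor); Cm (v in F minor, i in C minor); E♭ (VII in F minor, III in C minor).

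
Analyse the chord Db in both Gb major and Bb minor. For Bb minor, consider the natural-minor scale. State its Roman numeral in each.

The scale of Gb major is Gb Ab Bb Cb Db Eb F; Db is degree 5, and the triad built there (Db-F-Ab) is major, so it is V.
The scale of Bb minor (natural minor) is Bb C Db Eb F Gb Ab; Db is degree 3, and the triad built there (Db-F-Ab) is major, so it is III.

V in Gb major; III in Bb minor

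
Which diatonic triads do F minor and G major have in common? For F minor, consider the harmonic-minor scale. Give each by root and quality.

Triads in F minor (harmonic minor): Fm (i), Gdim (ii°), Abaug (III+), Bbm (iv), C (V), Db (VI), Edim (vii°).
Triads in G major: G (I), Am (ii), Bm (iii), C (IV), D (V), Em (vi), F#dim (vii°).
Shared triads with their functions: C (V in F minor, IV in G major).

C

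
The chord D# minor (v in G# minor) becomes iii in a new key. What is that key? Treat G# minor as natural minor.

The numeral iii denotes a minor triad on scale degree 3. With D# on degree 3, the tonic of the new key is B.
Degree 3 carries a minor triad in major keys, so the destination is B major.
Check: the diatonic triads of B major are B (I), C#m (ii), D#m (iii), E (IV), F# (V), G#m (vi), A#dim (vii°) — D# minor is indeed iii.

B major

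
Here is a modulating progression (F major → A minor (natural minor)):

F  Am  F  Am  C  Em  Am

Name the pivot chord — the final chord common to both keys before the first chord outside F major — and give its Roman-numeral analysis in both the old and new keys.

Chords diatonic to F major: F, Gm, Am, Bb, C, Dm, Edim.
Reading the progression, the first chord not in that set is Em, so the modulation leaves F major there.
The chord immediately before Em is C, which is diatonic to both keys: V in F major and III in A minor.

C — V in F major, III in A minor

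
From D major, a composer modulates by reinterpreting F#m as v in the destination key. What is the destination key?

B minor

The numeral v denotes a minor triad on scale degree 5. With F# on degree 5, the tonic of the new key is B.
Degree 5 carries a minor triad in natural-minor keys, so the destination is B minor.
Check: the diatonic triads of B minor (natural minor) are Bm (i), C#dim (ii°), D (III), Em (iv), F#m (v), G (VI), A (VII) — F#m is indeed v.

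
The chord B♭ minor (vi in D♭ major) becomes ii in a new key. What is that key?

A♭ major

The numeral ii denotes a minor triad on scale degree 2. With B♭ on degree 2, the tonic of the new key is A♭.
Degree 2 carries a minor triad in major keys, so the destination is A♭ major.
Check: the diatonic triads of A♭ major are A♭ (I), B♭m (ii), Cm (iii), D♭ (IV), E♭ (V), Fm (vi), Gdim (vii°) — B♭ minor is indeed ii.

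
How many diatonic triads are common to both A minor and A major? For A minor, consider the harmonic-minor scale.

2

Diatonic triads of A minor (harmonic minor): A minor (i), B diminished (ii°), C augmented (III+), D minor (iv), E major (V), F major (VI), G# diminished (vii°).
Diatonic triads of A major: A major (I), B minor (ii), C# minor (iii), D major (IV), E major (V), F# minor (vi), G# diminished (vii°).
Matching root and quality in both lists: E major, G# diminished.
That gives 2 common triads.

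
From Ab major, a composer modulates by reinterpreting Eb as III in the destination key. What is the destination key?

C minor

The numeral III denotes a major triad on scale degree 3. With Eb on degree 3, the tonic of the new key is C.
Degree 3 carries a major triad in natural-minor keys, so the destination is C minor.
Check: the diatonic triads of C minor (natural minor) are Cm (i), Ddim (ii°), Eb (III), Fm (iv), Gm (v), Ab (VI), Bb (VII) — Eb is indeed III.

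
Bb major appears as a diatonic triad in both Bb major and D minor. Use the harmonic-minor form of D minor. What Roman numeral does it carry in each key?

I in Bb major; VI in D minor

The scale of Bb major is Bb C D Eb F G A; Bb is degree 1, and the triad built there (Bb-D-F) is major, so it is I.
The scale of D minor (harmonic minor) is D E F G A Bb C#; Bb is degree 6, and the triad built there (Bb-D-F) is major, so it is VI.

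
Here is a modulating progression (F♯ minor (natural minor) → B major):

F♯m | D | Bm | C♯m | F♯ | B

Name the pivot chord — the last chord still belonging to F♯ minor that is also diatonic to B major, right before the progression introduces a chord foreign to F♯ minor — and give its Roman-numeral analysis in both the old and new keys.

C♯m — v in F♯ minor, ii in B major

Chords diatonic to F♯ minor: F♯m, G♯dim, A, Bm, C♯m, D, E.
Reading the progression, the first chord not in that set is F♯, so the modulation leaves F♯ minor there.
The chord immediately before F♯ is C♯m, which is diatonic to both keys: v in F♯ minor and ii in B major.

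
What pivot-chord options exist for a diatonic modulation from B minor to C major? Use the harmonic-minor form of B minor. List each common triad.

Triads in B minor (harmonic minor): Bm (i), C#dim (ii°), Daug (III+), Em (iv), F# (V), G (VI), A#dim (vii°).
Triads in C major: C (I), Dm (ii), Em (iii), F (IV), G (V), Am (vi), Bdim (vii°).
Shared triads with their functions: Em (iv in B minor, iii in C major); G (VI in B minor, V in C major).

Em, G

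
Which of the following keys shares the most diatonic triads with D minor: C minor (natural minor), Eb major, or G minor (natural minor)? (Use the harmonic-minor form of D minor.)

Triads of D minor (harmonic minor): D minor (i), E diminished (ii°), F augmented (III+), G minor (iv), A major (V), Bb major (VI), C# diminished (vii°).
C minor (natural minor) shares 2: Gm, Bb.
Eb major shares 2: Gm, Bb.
G minor (natural minor) shares 3: Dm, Gm, Bb.
The most common triads (3) are shared with G minor.

G minor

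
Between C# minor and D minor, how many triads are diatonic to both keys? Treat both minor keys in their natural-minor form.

0

Diatonic triads of C# minor (natural minor): C#m (i), D#dim (ii°), E (III), F#m (iv), G#m (v), A (VI), B (VII).
Diatonic triads of D minor (natural minor): Dm (i), Edim (ii°), F (III), Gm (iv), Am (v), Bb (VI), C (VII).
No triad has the same root and quality in both keys.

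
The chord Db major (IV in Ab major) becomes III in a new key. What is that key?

The numeral III denotes a major triad on scale degree 3. With Db on degree 3, the tonic of the new key is Bb.
Degree 3 carries a major triad in natural-minor keys, so the destination is Bb minor.
Check: the diatonic triads of Bb minor (natural minor) are Bbm (i), Cdim (ii°), Db (III), Ebm (iv), Fm (v), Gb (VI), Ab (VII) — Db major is indeed III.

Bb minor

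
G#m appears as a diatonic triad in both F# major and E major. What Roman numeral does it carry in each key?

ii in F# major; iii in E major

The scale of F# major is F# G# A# B C# D# E#; G# is degree 2, and the triad built there (G#-B-D#) is minor, so it is ii.
The scale of E major is E F# G# A B C# D#; G# is degree 3, and the triad built there (G#-B-D#) is minor, so it is iii.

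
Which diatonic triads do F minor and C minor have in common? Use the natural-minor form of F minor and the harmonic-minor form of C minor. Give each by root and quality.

Triads in F minor (natural minor): F minor (i), G diminished (ii°), Ab major (III), Bb minor (iv), C minor (v), Db major (VI), Eb major (VII).
Triads in C minor (harmonic minor): C minor (i), D diminished (ii°), Eb augmented (III+), F minor (iv), G major (V), Ab major (VI), B diminished (vii°).
Shared triads with their functions: F minor (i in F minor, iv in C minor); Ab major (III in F minor, VI in C minor); C minor (v in F minor, i in C minor).

Fm, Ab, Cm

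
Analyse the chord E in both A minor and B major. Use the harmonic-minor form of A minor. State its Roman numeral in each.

The scale of A minor (harmonic minor) is A B C D E F G#; E is degree 5, and the triad built there (E-G#-B) is major, so it is V.
The scale of B major is B C# D# E F# G# A#; E is degree 4, and the triad built there (E-G#-B) is major, so it is IV.

V in A minor; IV in B major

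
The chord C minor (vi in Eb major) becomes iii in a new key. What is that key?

Ab major

The numeral iii denotes a minor triad on scale degree 3. With C on degree 3, the tonic of the new key is Ab.
Degree 3 carries a minor triad in major keys, so the destination is Ab major.
Check: the diatonic triads of Ab major are Ab (I), Bbm (ii), Cm (iii), Db (IV), Eb (V), Fm (vi), Gdim (vii°) — C minor is indeed iii.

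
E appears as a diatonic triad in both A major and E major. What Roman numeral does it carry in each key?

The scale of A major is A B C# D E F# G#; E is degree 5, and the triad built there (E-G#-B) is major, so it is V.
The scale of E major is E F# G# A B C# D#; E is degree 1, and the triad built there (E-G#-B) is major, so it is I.

V in A major; I in E major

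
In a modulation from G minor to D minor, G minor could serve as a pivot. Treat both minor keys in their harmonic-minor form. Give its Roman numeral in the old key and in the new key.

i in G minor; iv in D minor

The scale of G minor (harmonic minor) is G A Bb C D Eb F#; G is degree 1, and the triad built there (G-Bb-D) is minor, so it is i.
The scale of D minor (harmonic minor) is D E F G A Bb C#; G is degree 4, and the triad built there (G-Bb-D) is minor, so it is iv.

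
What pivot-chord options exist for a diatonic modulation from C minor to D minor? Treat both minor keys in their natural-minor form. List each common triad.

Triads in C minor (natural minor): Cm (i), Ddim (ii°), Eb (III), Fm (iv), Gm (v), Ab (VI), Bb (VII).
Triads in D minor (natural minor): Dm (i), Edim (ii°), F (III), Gm (iv), Am (v), Bb (VI), C (VII).
Shared triads with their functions: Gm (v in C minor, iv in D minor); Bb (VII in C minor, VI in D minor).

Gm, Bb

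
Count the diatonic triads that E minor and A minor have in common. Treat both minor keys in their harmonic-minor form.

1

Diatonic triads of E minor (harmonic minor): Em (i), F#dim (ii°), Gaug (III+), Am (iv), B (V), C (VI), D#dim (vii°).
Diatonic triads of A minor (harmonic minor): Am (i), Bdim (ii°), Caug (III+), Dm (iv), E (V), F (VI), G#dim (vii°).
Matching root and quality in both lists: Am.
That gives 1 common triad.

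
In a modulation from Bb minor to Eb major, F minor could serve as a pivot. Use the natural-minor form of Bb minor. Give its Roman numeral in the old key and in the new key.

The scale of Bb minor (natural minor) is Bb C Db Eb F Gb Ab; F is degree 5, and the triad built there (F-Ab-C) is minor, so it is v.
The scale of Eb major is Eb F G Ab Bb C D; F is degree 2, and the triad built there (F-Ab-C) is minor, so it is ii.

v in Bb minor; ii in Eb major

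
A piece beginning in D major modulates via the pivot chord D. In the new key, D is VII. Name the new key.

The numeral VII denotes a major triad on scale degree 7. With D on degree 7, the tonic of the new key is E.
Degree 7 carries a major triad in natural-minor keys, so the destination is E minor.
Check: the diatonic triads of E minor (natural minor) are Em (i), F♯dim (ii°), G (III), Am (iv), Bm (v), C (VI), D (VII) — D is indeed VII.

E minor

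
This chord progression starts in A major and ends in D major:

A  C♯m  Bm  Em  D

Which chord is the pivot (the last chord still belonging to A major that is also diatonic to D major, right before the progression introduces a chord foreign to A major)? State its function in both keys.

Chords diatonic to A major: A, Bm, C♯m, D, E, F♯m, G♯dim.
Reading the progression, the first chord not in that set is Em, so the modulation leaves A major there.
The chord immediately before Em is Bm, which is diatonic to both keys: ii in A major and vi in D major.

Bm — ii in A major, vi in D major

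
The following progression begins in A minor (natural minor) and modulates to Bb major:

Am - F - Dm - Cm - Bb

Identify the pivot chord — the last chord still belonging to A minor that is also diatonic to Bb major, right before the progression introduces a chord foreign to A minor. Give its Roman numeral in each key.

Dm — iv in A minor, iii in Bb major

Chords diatonic to A minor: Am, Bdim, C, Dm, Em, F, G.
Reading the progression, the first chord not in that set is Cm, so the modulation leaves A minor there.
The chord immediately before Cm is Dm, which is diatonic to both keys: iv in A minor and iii in Bb major.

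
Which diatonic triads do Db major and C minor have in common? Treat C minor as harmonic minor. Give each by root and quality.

Fm, Ab

Triads in Db major: Db major (I), Eb minor (ii), F minor (iii), Gb major (IV), Ab major (V), Bb minor (vi), C diminished (vii°).
Triads in C minor (harmonic minor): C minor (i), D diminished (ii°), Eb augmented (III+), F minor (iv), G major (V), Ab major (VI), B diminished (vii°).
Shared triads with their functions: F minor (iii in Db major, iv in C minor); Ab major (V in Db major, VI in C minor).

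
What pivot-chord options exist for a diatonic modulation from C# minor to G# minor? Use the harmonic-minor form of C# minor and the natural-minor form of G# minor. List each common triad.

Triads in C# minor (harmonic minor): C#m (i), D#dim (ii°), Eaug (III+), F#m (iv), G# (V), A (VI), B#dim (vii°).
Triads in G# minor (natural minor): G#m (i), A#dim (ii°), B (III), C#m (iv), D#m (v), E (VI), F# (VII).
Shared triads with their functions: C#m (i in C# minor, iv in G# minor).

C#m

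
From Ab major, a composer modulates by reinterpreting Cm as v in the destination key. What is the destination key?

The numeral v denotes a minor triad on scale degree 5. With C on degree 5, the tonic of the new key is F.
Degree 5 carries a minor triad in natural-minor keys, so the destination is F minor.
Check: the diatonic triads of F minor (natural minor) are Fm (i), Gdim (ii°), Ab (III), Bbm (iv), Cm (v), Db (VI), Eb (VII) — Cm is indeed v.

F minor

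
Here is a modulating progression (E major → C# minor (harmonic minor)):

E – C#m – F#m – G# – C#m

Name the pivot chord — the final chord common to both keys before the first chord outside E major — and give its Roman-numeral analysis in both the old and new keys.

F#m — ii in E major, iv in C# minor

Chords diatonic to E major: E, F#m, G#m, A, B, C#m, D#dim.
Reading the progression, the first chord not in that set is G#, so the modulation leaves E major there.
The chord immediately before G# is F#m, which is diatonic to both keys: ii in E major and iv in C# minor.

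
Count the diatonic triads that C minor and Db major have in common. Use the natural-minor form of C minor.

Diatonic triads of C minor (natural minor): C minor (i), D diminished (ii°), Eb major (III), F minor (iv), G minor (v), Ab major (VI), Bb major (VII).
Diatonic triads of Db major: Db major (I), Eb minor (ii), F minor (iii), Gb major (IV), Ab major (V), Bb minor (vi), C diminished (vii°).
Matching root and quality in both lists: F minor, Ab major.
That gives 2 common triads.

2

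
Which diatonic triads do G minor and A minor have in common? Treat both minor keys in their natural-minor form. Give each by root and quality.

Triads in G minor (natural minor): Gm (i), Adim (ii°), Bb (III), Cm (iv), Dm (v), Eb (VI), F (VII).
Triads in A minor (natural minor): Am (i), Bdim (ii°), C (III), Dm (iv), Em (v), F (VI), G (VII).
Shared triads with their functions: Dm (v in G minor, iv in A minor); F (VII in G minor, VI in A minor).

Dm, F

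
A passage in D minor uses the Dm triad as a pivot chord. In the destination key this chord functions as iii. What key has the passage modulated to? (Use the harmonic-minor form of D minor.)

Bb major

The numeral iii denotes a minor triad on scale degree 3. With D on degree 3, the tonic of the new key is Bb.
Degree 3 carries a minor triad in major keys, so the destination is Bb major.
Check: the diatonic triads of Bb major are Bb (I), Cm (ii), Dm (iii), Eb (IV), F (V), Gm (vi), Adim (vii°) — Dm is indeed iii.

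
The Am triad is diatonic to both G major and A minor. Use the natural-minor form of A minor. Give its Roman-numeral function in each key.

ii in G major; i in A minor

The scale of G major is G A B C D E F♯; A is degree 2, and the triad built there (A-C-E) is minor, so it is ii.
The scale of A minor (natural minor) is A B C D E F G; A is degree 1, and the triad built there (A-C-E) is minor, so it is i.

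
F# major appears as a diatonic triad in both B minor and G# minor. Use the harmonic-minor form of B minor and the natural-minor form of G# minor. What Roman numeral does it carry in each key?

V in B minor; VII in G# minor

The scale of B minor (harmonic minor) is B C# D E F# G A#; F# is degree 5, and the triad built there (F#-A#-C#) is major, so it is V.
The scale of G# minor (natural minor) is G# A# B C# D# E F#; F# is degree 7, and the triad built there (F#-A#-C#) is major, so it is VII.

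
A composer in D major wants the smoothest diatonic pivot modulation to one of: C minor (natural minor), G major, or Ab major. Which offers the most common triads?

G major

Triads of D major: D (I), Em (ii), F#m (iii), G (IV), A (V), Bm (vi), C#dim (vii°).
C minor (natural minor) shares 0: none.
G major shares 4: D, Em, G, Bm.
Ab major shares 0: none.
The most common triads (4) are shared with G major.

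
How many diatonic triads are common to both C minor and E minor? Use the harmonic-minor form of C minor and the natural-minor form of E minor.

1

Diatonic triads of C minor (harmonic minor): Cm (i), Ddim (ii°), E♭aug (III+), Fm (iv), G (V), A♭ (VI), Bdim (vii°).
Diatonic triads of E minor (natural minor): Em (i), F♯dim (ii°), G (III), Am (iv), Bm (v), C (VI), D (VII).
Matching root and quality in both lists: G.
That gives 1 common triad.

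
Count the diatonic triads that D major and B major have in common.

Diatonic triads of D major: D (I), Em (ii), F♯m (iii), G (IV), A (V), Bm (vi), C♯dim (vii°).
Diatonic triads of B major: B (I), C♯m (ii), D♯m (iii), E (IV), F♯ (V), G♯m (vi), A♯dim (vii°).
No triad has the same root and quality in both keys.

0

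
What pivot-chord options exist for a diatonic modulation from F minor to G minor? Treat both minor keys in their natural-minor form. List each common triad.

Cm, Eb

Triads in F minor (natural minor): F minor (i), G diminished (ii°), Ab major (III), Bb minor (iv), C minor (v), Db major (VI), Eb major (VII).
Triads in G minor (natural minor): G minor (i), A diminished (ii°), Bb major (III), C minor (iv), D minor (v), Eb major (VI), F major (VII).
Shared triads with their functions: C minor (v in F minor, iv in G minor); Eb major (VII in F minor, VI in G minor).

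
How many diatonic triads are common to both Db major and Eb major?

2

Diatonic triads of Db major: Db major (I), Eb minor (ii), F minor (iii), Gb major (IV), Ab major (V), Bb minor (vi), C diminished (vii°).
Diatonic triads of Eb major: Eb major (I), F minor (ii), G minor (iii), Ab major (IV), Bb major (V), C minor (vi), D diminished (vii°).
Matching root and quality in both lists: F minor, Ab major.
That gives 2 common triads.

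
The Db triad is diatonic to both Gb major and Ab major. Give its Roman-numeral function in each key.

V in Gb major; IV in Ab major

The scale of Gb major is Gb Ab Bb Cb Db Eb F; Db is degree 5, and the triad built there (Db-F-Ab) is major, so it is V.
The scale of Ab major is Ab Bb C Db Eb F G; Db is degree 4, and the triad built there (Db-F-Ab) is major, so it is IV.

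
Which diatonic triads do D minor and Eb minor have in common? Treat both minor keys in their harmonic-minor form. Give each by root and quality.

Triads in D minor (harmonic minor): D minor (i), E diminished (ii°), F augmented (III+), G minor (iv), A major (V), Bb major (VI), C# diminished (vii°).
Triads in Eb minor (harmonic minor): Eb minor (i), F diminished (ii°), Gb augmented (III+), Ab minor (iv), Bb major (V), Cb major (VI), D diminished (vii°).
Shared triads with their functions: Bb major (VI in D minor, V in Eb minor).

Bb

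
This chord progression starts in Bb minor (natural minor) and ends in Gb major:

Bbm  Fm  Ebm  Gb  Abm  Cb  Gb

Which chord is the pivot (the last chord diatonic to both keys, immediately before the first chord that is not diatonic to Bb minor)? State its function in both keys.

Gb — VI in Bb minor, I in Gb major

Chords diatonic to Bb minor: Bbm, Cdim, Db, Ebm, Fm, Gb, Ab.
Reading the progression, the first chord not in that set is Abm, so the modulation leaves Bb minor there.
The chord immediately before Abm is Gb, which is diatonic to both keys: VI in Bb minor and I in Gb major.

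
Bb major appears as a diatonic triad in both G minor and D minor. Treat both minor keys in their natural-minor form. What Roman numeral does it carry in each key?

III in G minor; VI in D minor

The scale of G minor (natural minor) is G A Bb C D Eb F; Bb is degree 3, and the triad built there (Bb-D-F) is major, so it is III.
The scale of D minor (natural minor) is D E F G A Bb C; Bb is degree 6, and the triad built there (Bb-D-F) is major, so it is VI.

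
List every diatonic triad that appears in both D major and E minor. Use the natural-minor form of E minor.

Triads in D major: D (I), Em (ii), F#m (iii), G (IV), A (V), Bm (vi), C#dim (vii°).
Triads in E minor (natural minor): Em (i), F#dim (ii°), G (III), Am (iv), Bm (v), C (VI), D (VII).
Shared triads with their functions: D (I in D major, VII in E minor); Em (ii in D major, i in E minor); G (IV in D major, III in E minor); Bm (vi in D major, v in E minor).

D, Em, G, Bm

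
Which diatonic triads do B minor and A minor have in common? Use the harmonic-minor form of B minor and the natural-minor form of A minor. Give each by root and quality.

Em, G

Triads in B minor (harmonic minor): Bm (i), C♯dim (ii°), Daug (III+), Em (iv), F♯ (V), G (VI), A♯dim (vii°).
Triads in A minor (natural minor): Am (i), Bdim (ii°), C (III), Dm (iv), Em (v), F (VI), G (VII).
Shared triads with their functions: Em (iv in B minor, v in A minor); G (VI in B minor, VII in A minor).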